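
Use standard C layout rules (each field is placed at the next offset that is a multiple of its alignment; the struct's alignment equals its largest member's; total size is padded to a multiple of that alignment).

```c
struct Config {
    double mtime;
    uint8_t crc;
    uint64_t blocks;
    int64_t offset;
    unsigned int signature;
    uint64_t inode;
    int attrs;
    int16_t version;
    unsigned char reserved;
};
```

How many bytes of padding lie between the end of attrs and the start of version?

0..8  mtime  (8B, 8-aligned)
8..9  crc  (1B, 1-aligned)
9..16  -- padding (7B)
16..24  blocks  (8B, 8-aligned)
24..32  offset  (8B, 8-aligned)
32..36  signature  (4B, 4-aligned)
36..40  -- padding (4B)
40..48  inode  (8B, 8-aligned)
48..52  attrs  (4B, 4-aligned)
52..54  version  (2B, 2-aligned)

0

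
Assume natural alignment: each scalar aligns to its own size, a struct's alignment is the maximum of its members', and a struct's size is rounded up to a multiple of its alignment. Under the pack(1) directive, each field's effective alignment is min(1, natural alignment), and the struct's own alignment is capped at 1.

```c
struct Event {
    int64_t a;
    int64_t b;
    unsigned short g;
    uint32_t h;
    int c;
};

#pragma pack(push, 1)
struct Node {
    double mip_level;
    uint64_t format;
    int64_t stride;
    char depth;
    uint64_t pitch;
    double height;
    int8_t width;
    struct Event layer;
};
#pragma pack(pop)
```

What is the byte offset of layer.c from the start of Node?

Event: a at 0 (size 8, align 8) → ends 8; b at 8 (size 8, align 8) → ends 16; g at 16 (size 2, align 2) → ends 18; pad 2 to align 4 for h; h at 20 (size 4, align 4) → ends 24; c at 24 (size 4, align 4) → ends 28; tail pad 4 to reach multiple of 8; total 32 bytes, alignment 8
mip_level at 0 (size 8, align 1) → ends 8
format at 8 (size 8, align 1) → ends 16
stride at 16 (size 8, align 1) → ends 24
depth at 24 (size 1, align 1) → ends 25
pitch at 25 (size 8, align 1) → ends 33
height at 33 (size 8, align 1) → ends 41
width at 41 (size 1, align 1) → ends 42
layer at 42 (size 32, align 1) → ends 74
within Event: c at 24
42 + 24 = 66

66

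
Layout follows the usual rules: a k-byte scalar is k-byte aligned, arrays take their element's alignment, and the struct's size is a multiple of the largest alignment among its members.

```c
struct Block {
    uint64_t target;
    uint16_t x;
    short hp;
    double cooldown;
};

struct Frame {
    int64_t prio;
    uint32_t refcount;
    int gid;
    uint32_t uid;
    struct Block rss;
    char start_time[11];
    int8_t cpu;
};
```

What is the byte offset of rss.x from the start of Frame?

32

Block: 0..8  target  (8B, 8-aligned); 8..10  x  (2B, 2-aligned); 10..12  hp  (2B, 2-aligned); 12..16  -- padding (4B); 16..24  cooldown  (8B, 8-aligned); sizeof = 24, alignof = 8
0..8  prio  (8B, 8-aligned)
8..12  refcount  (4B, 4-aligned)
12..16  gid  (4B, 4-aligned)
16..20  uid  (4B, 4-aligned)
20..24  -- padding (4B)
24..48  rss  (24B, 8-aligned)
within Block: x at 8
24 + 8 = 32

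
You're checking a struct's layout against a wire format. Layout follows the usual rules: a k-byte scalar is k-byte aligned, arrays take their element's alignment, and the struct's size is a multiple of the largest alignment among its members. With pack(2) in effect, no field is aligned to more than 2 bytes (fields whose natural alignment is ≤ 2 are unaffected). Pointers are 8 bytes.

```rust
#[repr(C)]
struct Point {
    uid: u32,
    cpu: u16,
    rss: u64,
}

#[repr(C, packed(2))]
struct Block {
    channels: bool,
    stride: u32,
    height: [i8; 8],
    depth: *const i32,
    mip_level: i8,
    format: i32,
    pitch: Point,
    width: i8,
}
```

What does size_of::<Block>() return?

Point: uid at 0 (size 4, align 4) → ends 4; cpu at 4 (size 2, align 2) → ends 6; pad 2 to align 8 for rss; rss at 8 (size 8, align 8) → ends 16; total 16 bytes, alignment 8
channels at 0 (size 1, align 1) → ends 1
pad 1 to align 2 for stride
stride at 2 (size 4, align 2) → ends 6
height at 6 (size 8, align 1) → ends 14
depth at 14 (size 8, align 2) → ends 22
mip_level at 22 (size 1, align 1) → ends 23
pad 1 to align 2 for format
format at 24 (size 4, align 2) → ends 28
pitch at 28 (size 16, align 2) → ends 44
width at 44 (size 1, align 1) → ends 45
tail pad 1 to reach multiple of 2
total 46 bytes, alignment 2

46 bytes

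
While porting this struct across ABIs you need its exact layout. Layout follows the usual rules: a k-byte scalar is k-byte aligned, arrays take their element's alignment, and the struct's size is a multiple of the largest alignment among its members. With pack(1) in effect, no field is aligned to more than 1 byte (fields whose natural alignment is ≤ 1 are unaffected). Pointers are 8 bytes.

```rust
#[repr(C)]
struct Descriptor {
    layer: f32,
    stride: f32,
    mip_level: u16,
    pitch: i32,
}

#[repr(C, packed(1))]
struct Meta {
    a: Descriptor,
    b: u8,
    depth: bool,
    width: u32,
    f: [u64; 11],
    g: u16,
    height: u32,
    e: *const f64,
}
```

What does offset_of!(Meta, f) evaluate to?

22

Descriptor: @0: layer [4B, align 4] → 4; @4: stride [4B, align 4] → 8; @8: mip_level [2B, align 2] → 10; +2 pad (align 4); @12: pitch [4B, align 4] → 16; size 16, align 4
@0: a [16B, align 1] → 16
@16: b [1B, align 1] → 17
@17: depth [1B, align 1] → 18
@18: width [4B, align 1] → 22
@22: f [88B, align 1] → 110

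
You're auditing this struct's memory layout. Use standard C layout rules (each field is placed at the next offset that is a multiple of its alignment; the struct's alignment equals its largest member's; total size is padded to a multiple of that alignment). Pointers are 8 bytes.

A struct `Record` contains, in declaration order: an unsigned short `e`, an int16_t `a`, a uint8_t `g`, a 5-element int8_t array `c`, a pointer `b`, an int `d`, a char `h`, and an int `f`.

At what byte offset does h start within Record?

28

0..2  e  (2B, 2-aligned)
2..4  a  (2B, 2-aligned)
4..5  g  (1B, 1-aligned)
5..10  c  (5B, 1-aligned)
10..16  -- padding (6B)
16..24  b  (8B, 8-aligned)
24..28  d  (4B, 4-aligned)
28..29  h  (1B, 1-aligned)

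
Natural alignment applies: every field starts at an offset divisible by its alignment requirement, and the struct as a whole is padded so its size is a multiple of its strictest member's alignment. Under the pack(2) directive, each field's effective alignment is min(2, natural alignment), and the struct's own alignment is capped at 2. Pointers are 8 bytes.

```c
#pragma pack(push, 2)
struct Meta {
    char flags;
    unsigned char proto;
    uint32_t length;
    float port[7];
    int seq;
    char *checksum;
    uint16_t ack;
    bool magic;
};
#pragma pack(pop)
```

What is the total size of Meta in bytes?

50 bytes

flags at 0 (size 1, align 1) → ends 1
proto at 1 (size 1, align 1) → ends 2
length at 2 (size 4, align 2) → ends 6
port at 6 (size 28, align 2) → ends 34
seq at 34 (size 4, align 2) → ends 38
checksum at 38 (size 8, align 2) → ends 46
ack at 46 (size 2, align 2) → ends 48
magic at 48 (size 1, align 1) → ends 49
tail pad 1 to reach multiple of 2
total 50 bytes, alignment 2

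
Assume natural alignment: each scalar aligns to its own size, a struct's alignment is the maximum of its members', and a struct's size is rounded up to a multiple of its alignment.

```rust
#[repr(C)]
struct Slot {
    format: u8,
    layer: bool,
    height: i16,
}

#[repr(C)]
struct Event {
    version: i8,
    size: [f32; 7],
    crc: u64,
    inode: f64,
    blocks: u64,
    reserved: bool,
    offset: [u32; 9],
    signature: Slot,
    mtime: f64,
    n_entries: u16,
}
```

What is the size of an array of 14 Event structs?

Slot: format at 0 (size 1, align 1) → ends 1; layer at 1 (size 1, align 1) → ends 2; height at 2 (size 2, align 2) → ends 4; total 4 bytes, alignment 2
version at 0 (size 1, align 1) → ends 1
pad 3 to align 4 for size
size at 4 (size 28, align 4) → ends 32
crc at 32 (size 8, align 8) → ends 40
inode at 40 (size 8, align 8) → ends 48
blocks at 48 (size 8, align 8) → ends 56
reserved at 56 (size 1, align 1) → ends 57
pad 3 to align 4 for offset
offset at 60 (size 36, align 4) → ends 96
signature at 96 (size 4, align 2) → ends 100
pad 4 to align 8 for mtime
mtime at 104 (size 8, align 8) → ends 112
n_entries at 112 (size 2, align 2) → ends 114
tail pad 6 to reach multiple of 8
total 120 bytes, alignment 8
array of 14: 14 × 120 = 1680

1680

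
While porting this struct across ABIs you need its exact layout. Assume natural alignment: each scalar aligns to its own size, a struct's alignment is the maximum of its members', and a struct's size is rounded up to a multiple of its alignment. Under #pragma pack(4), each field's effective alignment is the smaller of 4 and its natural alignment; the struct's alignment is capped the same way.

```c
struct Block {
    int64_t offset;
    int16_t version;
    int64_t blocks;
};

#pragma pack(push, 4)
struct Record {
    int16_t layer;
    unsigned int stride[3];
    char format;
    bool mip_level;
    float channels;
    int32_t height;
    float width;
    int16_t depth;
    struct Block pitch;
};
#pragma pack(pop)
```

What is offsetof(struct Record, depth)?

32

Block: 0..8  offset  (8B, 8-aligned); 8..10  version  (2B, 2-aligned); 10..16  -- padding (6B); 16..24  blocks  (8B, 8-aligned); sizeof = 24, alignof = 8
0..2  layer  (2B, 2-aligned)
2..4  -- padding (2B)
4..16  stride  (12B, 4-aligned)
16..17  format  (1B, 1-aligned)
17..18  mip_level  (1B, 1-aligned)
18..20  -- padding (2B)
20..24  channels  (4B, 4-aligned)
24..28  height  (4B, 4-aligned)
28..32  width  (4B, 4-aligned)
32..34  depth  (2B, 2-aligned)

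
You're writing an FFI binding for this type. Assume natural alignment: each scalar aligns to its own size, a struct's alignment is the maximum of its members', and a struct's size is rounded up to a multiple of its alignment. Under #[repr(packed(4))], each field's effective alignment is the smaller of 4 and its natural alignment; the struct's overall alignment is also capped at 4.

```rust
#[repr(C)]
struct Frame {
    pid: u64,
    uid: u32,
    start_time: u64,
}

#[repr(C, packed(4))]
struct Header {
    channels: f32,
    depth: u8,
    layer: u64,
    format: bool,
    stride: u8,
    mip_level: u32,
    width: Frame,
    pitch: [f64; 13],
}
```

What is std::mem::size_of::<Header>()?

152 bytes

Frame: 0..8  pid  (8B, 8-aligned); 8..12  uid  (4B, 4-aligned); 12..16  -- padding (4B); 16..24  start_time  (8B, 8-aligned); sizeof = 24, alignof = 8
0..4  channels  (4B, 4-aligned)
4..5  depth  (1B, 1-aligned)
5..8  -- padding (3B)
8..16  layer  (8B, 4-aligned)
16..17  format  (1B, 1-aligned)
17..18  stride  (1B, 1-aligned)
18..20  -- padding (2B)
20..24  mip_level  (4B, 4-aligned)
24..48  width  (24B, 4-aligned)
48..152  pitch  (104B, 4-aligned)
sizeof = 152, alignof = 4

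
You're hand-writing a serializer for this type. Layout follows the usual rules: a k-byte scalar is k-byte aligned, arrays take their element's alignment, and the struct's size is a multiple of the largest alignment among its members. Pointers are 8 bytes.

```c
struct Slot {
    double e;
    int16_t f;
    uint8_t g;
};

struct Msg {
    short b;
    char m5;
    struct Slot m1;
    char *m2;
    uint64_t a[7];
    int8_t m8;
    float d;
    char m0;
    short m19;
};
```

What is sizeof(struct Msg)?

104 bytes

Slot: e at 0 (size 8, align 8) → ends 8; f at 8 (size 2, align 2) → ends 10; g at 10 (size 1, align 1) → ends 11; tail pad 5 to reach multiple of 8; total 16 bytes, alignment 8
b at 0 (size 2, align 2) → ends 2
m5 at 2 (size 1, align 1) → ends 3
pad 5 to align 8 for m1
m1 at 8 (size 16, align 8) → ends 24
m2 at 24 (size 8, align 8) → ends 32
a at 32 (size 56, align 8) → ends 88
m8 at 88 (size 1, align 1) → ends 89
pad 3 to align 4 for d
d at 92 (size 4, align 4) → ends 96
m0 at 96 (size 1, align 1) → ends 97
pad 1 to align 2 for m19
m19 at 98 (size 2, align 2) → ends 100
tail pad 4 to reach multiple of 8
total 104 bytes, alignment 8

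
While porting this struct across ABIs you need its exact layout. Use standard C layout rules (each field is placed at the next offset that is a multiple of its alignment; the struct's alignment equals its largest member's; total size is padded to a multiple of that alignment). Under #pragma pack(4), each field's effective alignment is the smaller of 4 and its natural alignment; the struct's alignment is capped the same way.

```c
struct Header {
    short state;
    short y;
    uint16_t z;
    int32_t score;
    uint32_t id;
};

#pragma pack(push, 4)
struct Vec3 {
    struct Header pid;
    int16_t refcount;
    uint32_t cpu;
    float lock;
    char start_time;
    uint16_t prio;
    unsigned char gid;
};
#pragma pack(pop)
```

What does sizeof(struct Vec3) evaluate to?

36 bytes

Header: @0: state [2B, align 2] → 2; @2: y [2B, align 2] → 4; @4: z [2B, align 2] → 6; +2 pad (align 4); @8: score [4B, align 4] → 12; @12: id [4B, align 4] → 16; size 16, align 4
@0: pid [16B, align 4] → 16
@16: refcount [2B, align 2] → 18
+2 pad (align 4)
@20: cpu [4B, align 4] → 24
@24: lock [4B, align 4] → 28
@28: start_time [1B, align 1] → 29
+1 pad (align 2)
@30: prio [2B, align 2] → 32
@32: gid [1B, align 1] → 33
+3 tail pad (align 4)
size 36, align 4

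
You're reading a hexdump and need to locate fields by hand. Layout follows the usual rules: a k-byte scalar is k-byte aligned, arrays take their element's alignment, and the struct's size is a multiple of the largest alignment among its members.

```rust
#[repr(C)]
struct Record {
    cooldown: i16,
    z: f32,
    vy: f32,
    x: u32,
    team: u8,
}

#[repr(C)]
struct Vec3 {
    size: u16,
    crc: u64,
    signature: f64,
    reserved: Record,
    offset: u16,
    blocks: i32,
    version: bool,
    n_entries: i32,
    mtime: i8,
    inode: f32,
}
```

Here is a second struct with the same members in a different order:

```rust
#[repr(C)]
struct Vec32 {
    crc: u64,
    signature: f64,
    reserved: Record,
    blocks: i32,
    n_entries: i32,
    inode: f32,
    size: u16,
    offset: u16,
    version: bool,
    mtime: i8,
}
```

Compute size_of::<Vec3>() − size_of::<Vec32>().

Record: 0..2  cooldown  (2B, 2-aligned); 2..4  -- padding (2B); 4..8  z  (4B, 4-aligned); 8..12  vy  (4B, 4-aligned); 12..16  x  (4B, 4-aligned); 16..17  team  (1B, 1-aligned); 17..20  -- tail padding (3B); sizeof = 20, alignof = 4
0..2  size  (2B, 2-aligned)
2..8  -- padding (6B)
8..16  crc  (8B, 8-aligned)
16..24  signature  (8B, 8-aligned)
24..44  reserved  (20B, 4-aligned)
44..46  offset  (2B, 2-aligned)
46..48  -- padding (2B)
48..52  blocks  (4B, 4-aligned)
52..53  version  (1B, 1-aligned)
53..56  -- padding (3B)
56..60  n_entries  (4B, 4-aligned)
60..61  mtime  (1B, 1-aligned)
61..64  -- padding (3B)
64..68  inode  (4B, 4-aligned)
68..72  -- tail padding (4B)
sizeof = 72, alignof = 8
— Vec32 —
0..8  crc  (8B, 8-aligned)
8..16  signature  (8B, 8-aligned)
16..36  reserved  (20B, 4-aligned)
36..40  blocks  (4B, 4-aligned)
40..44  n_entries  (4B, 4-aligned)
44..48  inode  (4B, 4-aligned)
48..50  size  (2B, 2-aligned)
50..52  offset  (2B, 2-aligned)
52..53  version  (1B, 1-aligned)
53..54  mtime  (1B, 1-aligned)
54..56  -- tail padding (2B)
sizeof = 56, alignof = 8
72 − 56 = 16

16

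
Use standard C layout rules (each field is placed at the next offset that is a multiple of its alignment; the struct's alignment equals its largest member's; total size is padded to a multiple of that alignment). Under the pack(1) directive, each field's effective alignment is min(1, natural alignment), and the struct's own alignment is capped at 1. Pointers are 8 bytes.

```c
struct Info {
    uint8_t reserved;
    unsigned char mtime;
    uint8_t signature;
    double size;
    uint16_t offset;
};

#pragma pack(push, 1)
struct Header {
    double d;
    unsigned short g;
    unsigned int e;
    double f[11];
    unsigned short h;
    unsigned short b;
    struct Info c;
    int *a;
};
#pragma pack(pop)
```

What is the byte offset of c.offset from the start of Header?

122

Info: @0: reserved [1B, align 1] → 1; @1: mtime [1B, align 1] → 2; @2: signature [1B, align 1] → 3; +5 pad (align 8); @8: size [8B, align 8] → 16; @16: offset [2B, align 2] → 18; +6 tail pad (align 8); size 24, align 8
@0: d [8B, align 1] → 8
@8: g [2B, align 1] → 10
@10: e [4B, align 1] → 14
@14: f [88B, align 1] → 102
@102: h [2B, align 1] → 104
@104: b [2B, align 1] → 106
@106: c [24B, align 1] → 130
within Info: offset at 16
106 + 16 = 122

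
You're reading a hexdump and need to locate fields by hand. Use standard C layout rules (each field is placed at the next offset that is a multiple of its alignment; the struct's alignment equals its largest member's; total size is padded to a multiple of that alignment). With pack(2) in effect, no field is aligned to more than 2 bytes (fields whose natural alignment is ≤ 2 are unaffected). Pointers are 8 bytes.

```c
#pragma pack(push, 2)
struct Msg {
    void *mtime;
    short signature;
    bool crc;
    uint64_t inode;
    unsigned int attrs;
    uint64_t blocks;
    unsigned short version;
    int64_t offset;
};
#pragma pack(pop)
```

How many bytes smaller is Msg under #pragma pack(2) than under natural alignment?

14

natural layout:
  0..8  mtime  (8B, 8-aligned)
  8..10  signature  (2B, 2-aligned)
  10..11  crc  (1B, 1-aligned)
  11..16  -- padding (5B)
  16..24  inode  (8B, 8-aligned)
  24..28  attrs  (4B, 4-aligned)
  28..32  -- padding (4B)
  32..40  blocks  (8B, 8-aligned)
  40..42  version  (2B, 2-aligned)
  42..48  -- padding (6B)
  48..56  offset  (8B, 8-aligned)
  sizeof = 56, alignof = 8
packed(2) layout:
  0..8  mtime  (8B, 2-aligned)
  8..10  signature  (2B, 2-aligned)
  10..11  crc  (1B, 1-aligned)
  11..12  -- padding (1B)
  12..20  inode  (8B, 2-aligned)
  20..24  attrs  (4B, 2-aligned)
  24..32  blocks  (8B, 2-aligned)
  32..34  version  (2B, 2-aligned)
  34..42  offset  (8B, 2-aligned)
  sizeof = 42, alignof = 2
56 − 42 = 14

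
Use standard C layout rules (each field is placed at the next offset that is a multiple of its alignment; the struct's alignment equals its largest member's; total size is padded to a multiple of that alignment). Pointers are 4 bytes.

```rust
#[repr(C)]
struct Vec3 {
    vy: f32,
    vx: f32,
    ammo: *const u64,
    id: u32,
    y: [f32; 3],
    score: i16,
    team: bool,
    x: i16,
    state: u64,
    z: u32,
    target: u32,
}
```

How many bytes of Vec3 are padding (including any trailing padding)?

7

@0: vy [4B, align 4] → 4
@4: vx [4B, align 4] → 8
@8: ammo [4B, align 4] → 12
@12: id [4B, align 4] → 16
@16: y [12B, align 4] → 28
@28: score [2B, align 2] → 30
@30: team [1B, align 1] → 31
+1 pad (align 2)
@32: x [2B, align 2] → 34
+6 pad (align 8)
@40: state [8B, align 8] → 48
@48: z [4B, align 4] → 52
@52: target [4B, align 4] → 56
size 56, align 8
data bytes 49, size 56 → padding 7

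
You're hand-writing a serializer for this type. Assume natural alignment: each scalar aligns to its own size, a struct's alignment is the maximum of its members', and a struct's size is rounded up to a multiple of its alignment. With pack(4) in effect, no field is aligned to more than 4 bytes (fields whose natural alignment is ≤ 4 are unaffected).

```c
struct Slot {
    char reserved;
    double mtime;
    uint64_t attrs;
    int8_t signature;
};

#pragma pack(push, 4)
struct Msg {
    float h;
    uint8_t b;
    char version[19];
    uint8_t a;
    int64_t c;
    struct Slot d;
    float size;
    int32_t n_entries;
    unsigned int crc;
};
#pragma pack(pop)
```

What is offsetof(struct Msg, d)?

36

Slot: 0..1  reserved  (1B, 1-aligned); 1..8  -- padding (7B); 8..16  mtime  (8B, 8-aligned); 16..24  attrs  (8B, 8-aligned); 24..25  signature  (1B, 1-aligned); 25..32  -- tail padding (7B); sizeof = 32, alignof = 8
0..4  h  (4B, 4-aligned)
4..5  b  (1B, 1-aligned)
5..24  version  (19B, 1-aligned)
24..25  a  (1B, 1-aligned)
25..28  -- padding (3B)
28..36  c  (8B, 4-aligned)
36..68  d  (32B, 4-aligned)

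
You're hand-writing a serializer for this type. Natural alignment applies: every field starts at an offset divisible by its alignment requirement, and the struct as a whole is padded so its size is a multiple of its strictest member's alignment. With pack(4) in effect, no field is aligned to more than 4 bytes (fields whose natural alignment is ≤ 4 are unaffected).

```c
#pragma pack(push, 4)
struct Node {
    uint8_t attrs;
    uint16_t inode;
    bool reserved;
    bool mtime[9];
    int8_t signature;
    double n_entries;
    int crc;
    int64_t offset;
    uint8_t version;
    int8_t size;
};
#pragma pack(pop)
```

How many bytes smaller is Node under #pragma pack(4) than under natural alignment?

8

natural layout:
  attrs at 0 (size 1, align 1) → ends 1
  pad 1 to align 2 for inode
  inode at 2 (size 2, align 2) → ends 4
  reserved at 4 (size 1, align 1) → ends 5
  mtime at 5 (size 9, align 1) → ends 14
  signature at 14 (size 1, align 1) → ends 15
  pad 1 to align 8 for n_entries
  n_entries at 16 (size 8, align 8) → ends 24
  crc at 24 (size 4, align 4) → ends 28
  pad 4 to align 8 for offset
  offset at 32 (size 8, align 8) → ends 40
  version at 40 (size 1, align 1) → ends 41
  size at 41 (size 1, align 1) → ends 42
  tail pad 6 to reach multiple of 8
  total 48 bytes, alignment 8
packed(4) layout:
  attrs at 0 (size 1, align 1) → ends 1
  pad 1 to align 2 for inode
  inode at 2 (size 2, align 2) → ends 4
  reserved at 4 (size 1, align 1) → ends 5
  mtime at 5 (size 9, align 1) → ends 14
  signature at 14 (size 1, align 1) → ends 15
  pad 1 to align 4 for n_entries
  n_entries at 16 (size 8, align 4) → ends 24
  crc at 24 (size 4, align 4) → ends 28
  offset at 28 (size 8, align 4) → ends 36
  version at 36 (size 1, align 1) → ends 37
  size at 37 (size 1, align 1) → ends 38
  tail pad 2 to reach multiple of 4
  total 40 bytes, alignment 4
48 − 40 = 8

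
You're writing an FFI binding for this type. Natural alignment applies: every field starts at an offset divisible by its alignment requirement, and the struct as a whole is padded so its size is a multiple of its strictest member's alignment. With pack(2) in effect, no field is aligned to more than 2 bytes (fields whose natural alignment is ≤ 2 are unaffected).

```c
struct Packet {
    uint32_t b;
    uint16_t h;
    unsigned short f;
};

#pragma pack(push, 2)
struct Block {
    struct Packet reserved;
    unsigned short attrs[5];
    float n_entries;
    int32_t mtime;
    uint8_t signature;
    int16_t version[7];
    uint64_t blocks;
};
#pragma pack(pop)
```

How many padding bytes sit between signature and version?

Packet: 0..4  b  (4B, 4-aligned); 4..6  h  (2B, 2-aligned); 6..8  f  (2B, 2-aligned); sizeof = 8, alignof = 4
0..8  reserved  (8B, 2-aligned)
8..18  attrs  (10B, 2-aligned)
18..22  n_entries  (4B, 2-aligned)
22..26  mtime  (4B, 2-aligned)
26..27  signature  (1B, 1-aligned)
27..28  -- padding (1B)
28..42  version  (14B, 2-aligned)

1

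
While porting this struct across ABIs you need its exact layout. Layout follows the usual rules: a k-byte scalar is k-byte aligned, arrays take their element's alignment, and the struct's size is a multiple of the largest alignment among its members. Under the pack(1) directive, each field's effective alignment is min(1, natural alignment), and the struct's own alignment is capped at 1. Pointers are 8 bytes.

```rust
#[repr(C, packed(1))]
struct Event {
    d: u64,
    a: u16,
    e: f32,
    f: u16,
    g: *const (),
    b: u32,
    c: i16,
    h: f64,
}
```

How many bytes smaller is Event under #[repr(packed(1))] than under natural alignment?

10

natural layout:
  @0: d [8B, align 8] → 8
  @8: a [2B, align 2] → 10
  +2 pad (align 4)
  @12: e [4B, align 4] → 16
  @16: f [2B, align 2] → 18
  +6 pad (align 8)
  @24: g [8B, align 8] → 32
  @32: b [4B, align 4] → 36
  @36: c [2B, align 2] → 38
  +2 pad (align 8)
  @40: h [8B, align 8] → 48
  size 48, align 8
packed(1) layout:
  @0: d [8B, align 1] → 8
  @8: a [2B, align 1] → 10
  @10: e [4B, align 1] → 14
  @14: f [2B, align 1] → 16
  @16: g [8B, align 1] → 24
  @24: b [4B, align 1] → 28
  @28: c [2B, align 1] → 30
  @30: h [8B, align 1] → 38
  size 38, align 1
48 − 38 = 10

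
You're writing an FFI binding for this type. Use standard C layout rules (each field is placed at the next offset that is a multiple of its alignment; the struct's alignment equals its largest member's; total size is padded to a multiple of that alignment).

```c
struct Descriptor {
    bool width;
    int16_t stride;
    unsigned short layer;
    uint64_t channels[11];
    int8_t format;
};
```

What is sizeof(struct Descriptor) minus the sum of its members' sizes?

10

0..1  width  (1B, 1-aligned)
1..2  -- padding (1B)
2..4  stride  (2B, 2-aligned)
4..6  layer  (2B, 2-aligned)
6..8  -- padding (2B)
8..96  channels  (88B, 8-aligned)
96..97  format  (1B, 1-aligned)
97..104  -- tail padding (7B)
sizeof = 104, alignof = 8
data bytes 94, size 104 → padding 10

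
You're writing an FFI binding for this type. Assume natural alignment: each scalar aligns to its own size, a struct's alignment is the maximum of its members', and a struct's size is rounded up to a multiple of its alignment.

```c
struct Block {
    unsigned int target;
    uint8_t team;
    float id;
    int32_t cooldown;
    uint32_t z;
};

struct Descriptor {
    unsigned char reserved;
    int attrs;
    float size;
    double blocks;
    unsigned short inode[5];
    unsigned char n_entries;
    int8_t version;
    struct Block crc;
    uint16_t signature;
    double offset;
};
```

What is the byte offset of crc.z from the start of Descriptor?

Block: 0..4  target  (4B, 4-aligned); 4..5  team  (1B, 1-aligned); 5..8  -- padding (3B); 8..12  id  (4B, 4-aligned); 12..16  cooldown  (4B, 4-aligned); 16..20  z  (4B, 4-aligned); sizeof = 20, alignof = 4
0..1  reserved  (1B, 1-aligned)
1..4  -- padding (3B)
4..8  attrs  (4B, 4-aligned)
8..12  size  (4B, 4-aligned)
12..16  -- padding (4B)
16..24  blocks  (8B, 8-aligned)
24..34  inode  (10B, 2-aligned)
34..35  n_entries  (1B, 1-aligned)
35..36  version  (1B, 1-aligned)
36..56  crc  (20B, 4-aligned)
within Block: z at 16
36 + 16 = 52

52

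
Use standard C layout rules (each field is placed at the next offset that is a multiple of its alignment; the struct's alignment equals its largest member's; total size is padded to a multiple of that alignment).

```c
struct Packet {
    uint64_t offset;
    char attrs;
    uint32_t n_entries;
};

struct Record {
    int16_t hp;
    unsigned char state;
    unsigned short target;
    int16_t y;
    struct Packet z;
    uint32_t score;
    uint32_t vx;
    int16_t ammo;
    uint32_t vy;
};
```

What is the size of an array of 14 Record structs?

560

Packet: @0: offset [8B, align 8] → 8; @8: attrs [1B, align 1] → 9; +3 pad (align 4); @12: n_entries [4B, align 4] → 16; size 16, align 8
@0: hp [2B, align 2] → 2
@2: state [1B, align 1] → 3
+1 pad (align 2)
@4: target [2B, align 2] → 6
@6: y [2B, align 2] → 8
@8: z [16B, align 8] → 24
@24: score [4B, align 4] → 28
@28: vx [4B, align 4] → 32
@32: ammo [2B, align 2] → 34
+2 pad (align 4)
@36: vy [4B, align 4] → 40
size 40, align 8
array of 14: 14 × 40 = 560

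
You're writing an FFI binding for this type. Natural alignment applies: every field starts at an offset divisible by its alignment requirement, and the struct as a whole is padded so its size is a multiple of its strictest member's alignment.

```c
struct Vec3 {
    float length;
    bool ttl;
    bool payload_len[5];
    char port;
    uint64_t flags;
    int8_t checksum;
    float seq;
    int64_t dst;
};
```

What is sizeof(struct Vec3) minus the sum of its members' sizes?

8

length at 0 (size 4, align 4) → ends 4
ttl at 4 (size 1, align 1) → ends 5
payload_len at 5 (size 5, align 1) → ends 10
port at 10 (size 1, align 1) → ends 11
pad 5 to align 8 for flags
flags at 16 (size 8, align 8) → ends 24
checksum at 24 (size 1, align 1) → ends 25
pad 3 to align 4 for seq
seq at 28 (size 4, align 4) → ends 32
dst at 32 (size 8, align 8) → ends 40
total 40 bytes, alignment 8
data bytes 32, size 40 → padding 8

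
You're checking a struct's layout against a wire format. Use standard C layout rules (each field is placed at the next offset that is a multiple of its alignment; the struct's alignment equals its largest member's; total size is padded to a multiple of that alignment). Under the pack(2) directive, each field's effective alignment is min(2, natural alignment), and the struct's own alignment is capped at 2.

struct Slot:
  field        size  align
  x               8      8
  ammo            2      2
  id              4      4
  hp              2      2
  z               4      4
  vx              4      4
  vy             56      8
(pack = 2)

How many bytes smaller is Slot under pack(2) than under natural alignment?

8

natural layout:
  x at 0 (size 8, align 8) → ends 8
  ammo at 8 (size 2, align 2) → ends 10
  pad 2 to align 4 for id
  id at 12 (size 4, align 4) → ends 16
  hp at 16 (size 2, align 2) → ends 18
  pad 2 to align 4 for z
  z at 20 (size 4, align 4) → ends 24
  vx at 24 (size 4, align 4) → ends 28
  pad 4 to align 8 for vy
  vy at 32 (size 56, align 8) → ends 88
  total 88 bytes, alignment 8
packed(2) layout:
  x at 0 (size 8, align 2) → ends 8
  ammo at 8 (size 2, align 2) → ends 10
  id at 10 (size 4, align 2) → ends 14
  hp at 14 (size 2, align 2) → ends 16
  z at 16 (size 4, align 2) → ends 20
  vx at 20 (size 4, align 2) → ends 24
  vy at 24 (size 56, align 2) → ends 80
  total 80 bytes, alignment 2
88 − 80 = 8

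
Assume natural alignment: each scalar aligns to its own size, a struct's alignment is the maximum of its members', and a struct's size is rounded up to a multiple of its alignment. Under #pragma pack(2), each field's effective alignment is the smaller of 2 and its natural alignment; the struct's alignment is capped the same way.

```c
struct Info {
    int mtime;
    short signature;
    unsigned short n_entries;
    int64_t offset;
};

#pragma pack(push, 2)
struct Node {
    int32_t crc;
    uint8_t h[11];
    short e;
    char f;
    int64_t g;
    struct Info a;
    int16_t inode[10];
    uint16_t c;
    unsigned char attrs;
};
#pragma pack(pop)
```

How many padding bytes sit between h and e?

1

Info: mtime at 0 (size 4, align 4) → ends 4; signature at 4 (size 2, align 2) → ends 6; n_entries at 6 (size 2, align 2) → ends 8; offset at 8 (size 8, align 8) → ends 16; total 16 bytes, alignment 8
crc at 0 (size 4, align 2) → ends 4
h at 4 (size 11, align 1) → ends 15
pad 1 to align 2 for e
e at 16 (size 2, align 2) → ends 18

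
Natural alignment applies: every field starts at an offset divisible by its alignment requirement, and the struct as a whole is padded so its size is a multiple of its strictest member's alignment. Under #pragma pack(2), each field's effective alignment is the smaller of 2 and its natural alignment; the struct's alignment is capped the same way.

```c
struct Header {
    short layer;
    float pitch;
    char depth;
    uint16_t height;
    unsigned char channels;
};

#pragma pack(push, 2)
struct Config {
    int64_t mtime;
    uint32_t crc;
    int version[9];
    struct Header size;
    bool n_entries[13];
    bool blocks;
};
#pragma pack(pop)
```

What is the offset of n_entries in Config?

64

Header: @0: layer [2B, align 2] → 2; +2 pad (align 4); @4: pitch [4B, align 4] → 8; @8: depth [1B, align 1] → 9; +1 pad (align 2); @10: height [2B, align 2] → 12; @12: channels [1B, align 1] → 13; +3 tail pad (align 4); size 16, align 4
@0: mtime [8B, align 2] → 8
@8: crc [4B, align 2] → 12
@12: version [36B, align 2] → 48
@48: size [16B, align 2] → 64
@64: n_entries [13B, align 1] → 77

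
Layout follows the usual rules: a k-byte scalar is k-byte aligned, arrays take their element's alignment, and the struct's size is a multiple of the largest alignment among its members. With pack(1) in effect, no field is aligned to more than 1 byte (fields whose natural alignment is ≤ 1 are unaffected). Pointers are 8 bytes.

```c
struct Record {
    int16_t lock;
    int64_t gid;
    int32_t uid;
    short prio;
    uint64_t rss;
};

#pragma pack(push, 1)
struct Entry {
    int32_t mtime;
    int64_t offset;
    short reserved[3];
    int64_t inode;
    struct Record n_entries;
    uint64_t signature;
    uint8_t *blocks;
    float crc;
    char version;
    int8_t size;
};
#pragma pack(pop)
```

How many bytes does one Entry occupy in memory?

Record: lock at 0 (size 2, align 2) → ends 2; pad 6 to align 8 for gid; gid at 8 (size 8, align 8) → ends 16; uid at 16 (size 4, align 4) → ends 20; prio at 20 (size 2, align 2) → ends 22; pad 2 to align 8 for rss; rss at 24 (size 8, align 8) → ends 32; total 32 bytes, alignment 8
mtime at 0 (size 4, align 1) → ends 4
offset at 4 (size 8, align 1) → ends 12
reserved at 12 (size 6, align 1) → ends 18
inode at 18 (size 8, align 1) → ends 26
n_entries at 26 (size 32, align 1) → ends 58
signature at 58 (size 8, align 1) → ends 66
blocks at 66 (size 8, align 1) → ends 74
crc at 74 (size 4, align 1) → ends 78
version at 78 (size 1, align 1) → ends 79
size at 79 (size 1, align 1) → ends 80
total 80 bytes, alignment 1

80 bytes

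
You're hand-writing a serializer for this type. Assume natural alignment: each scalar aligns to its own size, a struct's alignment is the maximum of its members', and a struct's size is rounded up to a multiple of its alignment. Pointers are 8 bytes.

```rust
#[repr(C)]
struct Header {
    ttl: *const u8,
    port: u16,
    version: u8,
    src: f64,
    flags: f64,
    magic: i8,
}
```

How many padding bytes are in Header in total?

0..8  ttl  (8B, 8-aligned)
8..10  port  (2B, 2-aligned)
10..11  version  (1B, 1-aligned)
11..16  -- padding (5B)
16..24  src  (8B, 8-aligned)
24..32  flags  (8B, 8-aligned)
32..33  magic  (1B, 1-aligned)
33..40  -- tail padding (7B)
sizeof = 40, alignof = 8
data bytes 28, size 40 → padding 12

12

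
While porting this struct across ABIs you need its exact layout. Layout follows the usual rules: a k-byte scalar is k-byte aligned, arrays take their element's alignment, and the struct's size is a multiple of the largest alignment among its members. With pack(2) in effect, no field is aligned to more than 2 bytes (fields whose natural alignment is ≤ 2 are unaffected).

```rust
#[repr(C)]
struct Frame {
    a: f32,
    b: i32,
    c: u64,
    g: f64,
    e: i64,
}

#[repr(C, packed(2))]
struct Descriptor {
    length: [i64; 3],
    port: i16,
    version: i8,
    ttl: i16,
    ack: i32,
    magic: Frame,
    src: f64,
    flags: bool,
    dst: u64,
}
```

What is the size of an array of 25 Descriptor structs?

2100

Frame: 0..4  a  (4B, 4-aligned); 4..8  b  (4B, 4-aligned); 8..16  c  (8B, 8-aligned); 16..24  g  (8B, 8-aligned); 24..32  e  (8B, 8-aligned); sizeof = 32, alignof = 8
0..24  length  (24B, 2-aligned)
24..26  port  (2B, 2-aligned)
26..27  version  (1B, 1-aligned)
27..28  -- padding (1B)
28..30  ttl  (2B, 2-aligned)
30..34  ack  (4B, 2-aligned)
34..66  magic  (32B, 2-aligned)
66..74  src  (8B, 2-aligned)
74..75  flags  (1B, 1-aligned)
75..76  -- padding (1B)
76..84  dst  (8B, 2-aligned)
sizeof = 84, alignof = 2
array of 25: 25 × 84 = 2100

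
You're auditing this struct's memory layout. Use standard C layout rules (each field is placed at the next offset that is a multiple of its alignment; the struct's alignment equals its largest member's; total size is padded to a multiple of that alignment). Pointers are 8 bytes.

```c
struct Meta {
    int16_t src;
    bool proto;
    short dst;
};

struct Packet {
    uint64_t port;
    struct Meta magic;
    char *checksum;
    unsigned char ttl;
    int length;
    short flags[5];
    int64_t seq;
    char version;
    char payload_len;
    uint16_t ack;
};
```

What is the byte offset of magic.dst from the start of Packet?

Meta: src at 0 (size 2, align 2) → ends 2; proto at 2 (size 1, align 1) → ends 3; pad 1 to align 2 for dst; dst at 4 (size 2, align 2) → ends 6; total 6 bytes, alignment 2
port at 0 (size 8, align 8) → ends 8
magic at 8 (size 6, align 2) → ends 14
within Meta: dst at 4
8 + 4 = 12

12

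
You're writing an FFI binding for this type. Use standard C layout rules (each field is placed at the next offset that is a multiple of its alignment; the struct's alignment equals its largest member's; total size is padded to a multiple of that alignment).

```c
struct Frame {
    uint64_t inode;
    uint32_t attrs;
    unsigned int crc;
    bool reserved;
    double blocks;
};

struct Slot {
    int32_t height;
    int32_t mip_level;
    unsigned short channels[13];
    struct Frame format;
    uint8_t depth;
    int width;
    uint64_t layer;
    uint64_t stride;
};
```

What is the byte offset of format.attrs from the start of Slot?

48

Frame: inode at 0 (size 8, align 8) → ends 8; attrs at 8 (size 4, align 4) → ends 12; crc at 12 (size 4, align 4) → ends 16; reserved at 16 (size 1, align 1) → ends 17; pad 7 to align 8 for blocks; blocks at 24 (size 8, align 8) → ends 32; total 32 bytes, alignment 8
height at 0 (size 4, align 4) → ends 4
mip_level at 4 (size 4, align 4) → ends 8
channels at 8 (size 26, align 2) → ends 34
pad 6 to align 8 for format
format at 40 (size 32, align 8) → ends 72
within Frame: attrs at 8
40 + 8 = 48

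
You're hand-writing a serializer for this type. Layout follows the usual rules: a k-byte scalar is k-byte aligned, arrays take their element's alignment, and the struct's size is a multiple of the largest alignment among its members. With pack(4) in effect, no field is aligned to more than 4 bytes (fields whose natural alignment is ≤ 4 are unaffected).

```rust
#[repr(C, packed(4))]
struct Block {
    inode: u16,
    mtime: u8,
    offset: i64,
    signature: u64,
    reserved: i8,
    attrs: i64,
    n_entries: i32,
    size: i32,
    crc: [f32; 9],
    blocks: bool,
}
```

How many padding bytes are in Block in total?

7

inode at 0 (size 2, align 2) → ends 2
mtime at 2 (size 1, align 1) → ends 3
pad 1 to align 4 for offset
offset at 4 (size 8, align 4) → ends 12
signature at 12 (size 8, align 4) → ends 20
reserved at 20 (size 1, align 1) → ends 21
pad 3 to align 4 for attrs
attrs at 24 (size 8, align 4) → ends 32
n_entries at 32 (size 4, align 4) → ends 36
size at 36 (size 4, align 4) → ends 40
crc at 40 (size 36, align 4) → ends 76
blocks at 76 (size 1, align 1) → ends 77
tail pad 3 to reach multiple of 4
total 80 bytes, alignment 4
data bytes 73, size 80 → padding 7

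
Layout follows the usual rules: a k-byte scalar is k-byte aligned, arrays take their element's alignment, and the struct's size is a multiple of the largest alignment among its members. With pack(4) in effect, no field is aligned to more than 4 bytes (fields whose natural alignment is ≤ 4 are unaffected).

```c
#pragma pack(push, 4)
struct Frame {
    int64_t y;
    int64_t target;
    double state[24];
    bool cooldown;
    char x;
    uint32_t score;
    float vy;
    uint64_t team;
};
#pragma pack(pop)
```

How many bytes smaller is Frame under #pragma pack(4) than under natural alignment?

4

natural layout:
  @0: y [8B, align 8] → 8
  @8: target [8B, align 8] → 16
  @16: state [192B, align 8] → 208
  @208: cooldown [1B, align 1] → 209
  @209: x [1B, align 1] → 210
  +2 pad (align 4)
  @212: score [4B, align 4] → 216
  @216: vy [4B, align 4] → 220
  +4 pad (align 8)
  @224: team [8B, align 8] → 232
  size 232, align 8
packed(4) layout:
  @0: y [8B, align 4] → 8
  @8: target [8B, align 4] → 16
  @16: state [192B, align 4] → 208
  @208: cooldown [1B, align 1] → 209
  @209: x [1B, align 1] → 210
  +2 pad (align 4)
  @212: score [4B, align 4] → 216
  @216: vy [4B, align 4] → 220
  @220: team [8B, align 4] → 228
  size 228, align 4
232 − 228 = 4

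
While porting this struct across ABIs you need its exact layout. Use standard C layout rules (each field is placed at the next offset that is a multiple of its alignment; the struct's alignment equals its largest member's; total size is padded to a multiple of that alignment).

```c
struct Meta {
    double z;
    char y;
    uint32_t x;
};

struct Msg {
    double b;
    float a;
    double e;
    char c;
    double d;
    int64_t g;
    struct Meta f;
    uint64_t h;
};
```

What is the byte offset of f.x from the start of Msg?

Meta: @0: z [8B, align 8] → 8; @8: y [1B, align 1] → 9; +3 pad (align 4); @12: x [4B, align 4] → 16; size 16, align 8
@0: b [8B, align 8] → 8
@8: a [4B, align 4] → 12
+4 pad (align 8)
@16: e [8B, align 8] → 24
@24: c [1B, align 1] → 25
+7 pad (align 8)
@32: d [8B, align 8] → 40
@40: g [8B, align 8] → 48
@48: f [16B, align 8] → 64
within Meta: x at 12
48 + 12 = 60

60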